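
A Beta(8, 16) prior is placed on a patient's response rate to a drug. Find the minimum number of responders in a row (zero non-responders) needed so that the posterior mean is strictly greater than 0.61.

After k responders and 0 non-responders the posterior is Beta(8+k, 16), with mean (8+k)/(8+16+k).
Set (8+k)/(24+k) > 0.61 and solve: k > (0.61·24 − 8)/(1 − 0.61) = 17.026.
The smallest integer exceeding 17.026 is 18, and checking k=18: (26)/(42) = 0.6190 > 0.61.

k = 18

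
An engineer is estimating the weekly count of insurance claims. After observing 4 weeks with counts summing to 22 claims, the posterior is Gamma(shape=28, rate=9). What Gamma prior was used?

Gamma–Poisson conjugacy: posterior shape = α + Σxᵢ, posterior rate = β + n.
So α = 28 − 22 = 6 and β = 9 − 4 = 5.

Gamma(shape=6, rate=5)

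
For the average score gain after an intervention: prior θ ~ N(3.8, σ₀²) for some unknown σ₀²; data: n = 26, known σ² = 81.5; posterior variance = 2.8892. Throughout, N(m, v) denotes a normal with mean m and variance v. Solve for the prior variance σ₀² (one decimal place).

σ₀² = 36.9

Posterior precision equals prior precision plus data precision: 1/σ_n² = 1/σ₀² + n/σ².
So 1/σ₀² = 1/2.8892 − 26/81.5 = 0.346117 − 0.319018 = 0.027099.
Hence σ₀² = 1/0.027099 ≈ 36.9.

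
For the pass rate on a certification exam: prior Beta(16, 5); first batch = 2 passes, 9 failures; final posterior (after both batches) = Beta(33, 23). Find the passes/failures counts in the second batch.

15 passes and 9 failures

Because Beta–binomial updating is additive in the counts, the combined data contributed (α_post−α_prior, β_post−β_prior) successes and failures.
Total across both batches: 33−16=17 passes, 23−5=18 failures.
Subtract the first batch: 17−2=15 passes and 18−9=9 failures.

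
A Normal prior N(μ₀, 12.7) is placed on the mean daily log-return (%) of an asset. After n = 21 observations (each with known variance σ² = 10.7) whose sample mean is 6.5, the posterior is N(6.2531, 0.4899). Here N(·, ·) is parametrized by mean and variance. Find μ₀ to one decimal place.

The posterior mean is a precision-weighted average: μ_n = (τ₀μ₀ + τ_data·x̄)/(τ₀+τ_data), with τ₀=1/σ₀² and τ_data=n/σ².
Here τ₀ = 1/12.7 = 0.078740 and τ_data = 21/10.7 = 1.962617, so τ_n = 2.041357.
Rearranging for μ₀: μ₀ = (μ_n·τ_n − τ_data·x̄)/τ₀ = (6.2531·2.041357 − 1.962617·6.5) / 0.078740 = 0.007799/0.078740 ≈ 0.1.

μ₀ = 0.1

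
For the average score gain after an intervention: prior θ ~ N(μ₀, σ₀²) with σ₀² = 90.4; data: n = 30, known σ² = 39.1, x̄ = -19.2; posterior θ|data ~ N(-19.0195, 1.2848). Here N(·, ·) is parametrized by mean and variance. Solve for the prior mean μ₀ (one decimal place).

μ₀ = -6.5

With known observation variance, the Normal–Normal posterior has precision τ_n = τ₀ + n/σ² and mean μ_n = (τ₀μ₀ + (n/σ²)x̄)/τ_n.
Here τ₀ = 1/90.4 = 0.011062 and τ_data = 30/39.1 = 0.767263, so τ_n = 0.778325.
Rearranging for μ₀: μ₀ = (μ_n·τ_n − τ_data·x̄)/τ₀ = (-19.0195·0.778325 − 0.767263·-19.2) / 0.011062 = -0.071903/0.011062 ≈ -6.5.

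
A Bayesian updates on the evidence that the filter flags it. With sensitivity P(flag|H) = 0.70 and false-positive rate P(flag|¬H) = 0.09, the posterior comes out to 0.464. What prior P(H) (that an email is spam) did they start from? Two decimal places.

P(H) = 0.10

Bayes' rule in odds form gives O(H|E) = O(H)·[P(E|H)/P(E|¬H)], hence O(H) = O(H|E)/LR.
Posterior odds = 0.464/(1−0.464) = 0.8657. LR = 0.70/0.09 = 7.7778.
Prior odds = 0.8657/7.7778 = 0.1113, so P(H) = 0.1113/(1+0.1113) ≈ 0.10.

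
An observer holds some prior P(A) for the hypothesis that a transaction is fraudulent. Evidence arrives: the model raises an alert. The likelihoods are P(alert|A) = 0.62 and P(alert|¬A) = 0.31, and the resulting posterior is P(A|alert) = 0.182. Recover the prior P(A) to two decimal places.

In odds form, posterior odds = prior odds × likelihood ratio, so prior odds = posterior odds ÷ LR.
Posterior odds = 0.182/(1−0.182) = 0.2225. LR = 0.62/0.31 = 2.0000.
Prior odds = 0.2225/2.0000 = 0.1113, so P(A) = 0.1113/(1+0.1113) ≈ 0.10.

P(A) = 0.10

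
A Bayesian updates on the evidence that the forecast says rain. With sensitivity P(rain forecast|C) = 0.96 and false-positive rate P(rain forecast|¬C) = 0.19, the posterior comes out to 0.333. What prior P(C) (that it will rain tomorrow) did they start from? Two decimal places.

In odds form, posterior odds = prior odds × likelihood ratio, so prior odds = posterior odds ÷ LR.
Posterior odds = 0.333/(1−0.333) = 0.4993. LR = 0.96/0.19 = 5.0526.
Prior odds = 0.4993/5.0526 = 0.0988, so P(C) = 0.0988/(1+0.0988) ≈ 0.09.

P(C) = 0.09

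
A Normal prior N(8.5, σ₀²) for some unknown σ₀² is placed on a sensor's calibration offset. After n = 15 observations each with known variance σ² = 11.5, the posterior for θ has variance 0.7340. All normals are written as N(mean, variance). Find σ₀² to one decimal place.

Posterior precision equals prior precision plus data precision: 1/σ_n² = 1/σ₀² + n/σ².
So 1/σ₀² = 1/0.7340 − 15/11.5 = 1.362398 − 1.304348 = 0.058050.
Hence σ₀² = 1/0.058050 ≈ 17.2.

σ₀² = 17.2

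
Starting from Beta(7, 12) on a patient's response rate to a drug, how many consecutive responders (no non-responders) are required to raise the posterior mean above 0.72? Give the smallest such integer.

After k responders and 0 non-responders the posterior is Beta(7+k, 12), with mean (7+k)/(7+12+k).
Set (7+k)/(19+k) > 0.72 and solve: k > (0.72·19 − 7)/(1 − 0.72) = 23.857.
The smallest integer exceeding 23.857 is 24, and checking k=24: (31)/(43) = 0.7209 > 0.72.

k = 24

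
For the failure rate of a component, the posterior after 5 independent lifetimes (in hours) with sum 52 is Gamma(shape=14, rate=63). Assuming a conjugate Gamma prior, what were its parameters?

Gamma–exponential conjugacy: posterior shape = α + n, posterior rate = β + Σtᵢ.
So α = 14 − 5 = 9 and β = 63 − 52 = 11.

Gamma(shape=9, rate=11)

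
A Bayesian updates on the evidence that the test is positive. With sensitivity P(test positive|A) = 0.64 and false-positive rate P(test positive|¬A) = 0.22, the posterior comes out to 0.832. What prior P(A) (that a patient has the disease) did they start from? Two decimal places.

P(A) = 0.63

Bayes' rule in odds form gives O(A|E) = O(A)·[P(E|A)/P(E|¬A)], hence O(A) = O(A|E)/LR.
Posterior odds = 0.832/(1−0.832) = 4.9524. LR = 0.64/0.22 = 2.9091.
Prior odds = 4.9524/2.9091 = 1.7024, so P(A) = 1.7024/(1+1.7024) ≈ 0.63.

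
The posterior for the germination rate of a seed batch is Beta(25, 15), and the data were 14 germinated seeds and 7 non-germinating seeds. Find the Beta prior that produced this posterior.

A Beta(a, b) prior with s successes and f failures in binomial data gives a Beta(a+s, b+f) posterior.
Subtract the data counts: 25−14=11, 15−7=8.

Beta(11, 8)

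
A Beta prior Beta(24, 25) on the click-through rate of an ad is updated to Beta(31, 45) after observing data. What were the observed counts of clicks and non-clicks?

7 clicks and 20 non-clicks

Under Beta–binomial conjugacy the posterior parameters are (a+s, b+f).
So s = 31 − 24 = 7 and f = 45 − 25 = 20.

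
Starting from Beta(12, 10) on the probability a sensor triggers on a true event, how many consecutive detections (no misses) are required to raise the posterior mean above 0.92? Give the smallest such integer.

k = 104

After k detections and 0 misses the posterior is Beta(12+k, 10), with mean (12+k)/(12+10+k).
Set (12+k)/(22+k) > 0.92 and solve: k > (0.92·22 − 12)/(1 − 0.92) = 103.000.
The smallest integer exceeding 103.000 is 104.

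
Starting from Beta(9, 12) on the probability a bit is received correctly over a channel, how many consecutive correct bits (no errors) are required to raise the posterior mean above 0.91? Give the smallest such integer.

k = 113

After k correct bits and 0 errors the posterior is Beta(9+k, 12), with mean (9+k)/(9+12+k).
Set (9+k)/(21+k) > 0.91 and solve: k > (0.91·21 − 9)/(1 − 0.91) = 112.333.
The smallest integer exceeding 112.333 is 113.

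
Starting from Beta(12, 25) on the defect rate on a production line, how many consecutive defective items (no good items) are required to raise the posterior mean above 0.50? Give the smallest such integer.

After k defective items and 0 good items the posterior is Beta(12+k, 25), with mean (12+k)/(12+25+k).
Set (12+k)/(37+k) > 0.50 and solve: k > (0.50·37 − 12)/(1 − 0.50) = 13.000.
The smallest integer exceeding 13.000 is 14, and checking k=14: (26)/(51) = 0.5098 > 0.50.

k = 14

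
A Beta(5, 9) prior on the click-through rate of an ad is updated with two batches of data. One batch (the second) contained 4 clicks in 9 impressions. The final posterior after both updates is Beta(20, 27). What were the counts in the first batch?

Sequential conjugate updates are equivalent to a single update on the pooled data, so total successes = posterior α − prior α and total failures = posterior β − prior β.
Total across both batches: 20−5=15 clicks, 27−9=18 non-clicks.
Subtract the second batch: 15−4=11 clicks and 18−5=13 non-clicks.

11 clicks and 13 non-clicks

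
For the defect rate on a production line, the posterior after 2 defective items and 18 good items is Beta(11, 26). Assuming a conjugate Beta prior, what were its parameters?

Beta is conjugate to the binomial likelihood: posterior = Beta(α+s, β+f).
So α = 11 − 2 = 9 and β = 26 − 18 = 8.

Beta(9, 8)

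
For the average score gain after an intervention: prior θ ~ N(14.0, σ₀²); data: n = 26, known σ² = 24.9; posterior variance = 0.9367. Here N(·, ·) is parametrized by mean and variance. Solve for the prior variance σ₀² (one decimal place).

Posterior precision equals prior precision plus data precision: 1/σ_n² = 1/σ₀² + n/σ².
So 1/σ₀² = 1/0.9367 − 26/24.9 = 1.067578 − 1.044177 = 0.023401.
Hence σ₀² = 1/0.023401 ≈ 42.7.

σ₀² = 42.7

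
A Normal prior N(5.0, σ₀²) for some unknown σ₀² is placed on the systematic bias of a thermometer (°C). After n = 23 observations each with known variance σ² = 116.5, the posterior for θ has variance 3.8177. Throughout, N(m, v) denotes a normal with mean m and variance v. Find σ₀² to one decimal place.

σ₀² = 15.5

For the Normal–Normal model with known σ², precisions add: τ_n = τ₀ + n/σ².
So 1/σ₀² = 1/3.8177 − 23/116.5 = 0.261938 − 0.197425 = 0.064513.
Hence σ₀² = 1/0.064513 ≈ 15.5.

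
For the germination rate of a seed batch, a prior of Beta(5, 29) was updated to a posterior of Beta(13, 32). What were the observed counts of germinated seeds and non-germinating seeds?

8 germinated seeds and 3 non-germinating seeds

Beta is conjugate to the binomial likelihood: posterior = Beta(a+s, b+f).
Match parameters: s=13−5=8, f=32−29=3.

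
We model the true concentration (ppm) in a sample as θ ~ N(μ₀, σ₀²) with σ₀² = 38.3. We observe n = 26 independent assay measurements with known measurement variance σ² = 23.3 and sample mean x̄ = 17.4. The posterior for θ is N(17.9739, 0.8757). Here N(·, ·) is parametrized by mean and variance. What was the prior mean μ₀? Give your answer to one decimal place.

μ₀ = 42.5

With known observation variance, the Normal–Normal posterior has precision τ_n = τ₀ + n/σ² and mean μ_n = (τ₀μ₀ + (n/σ²)x̄)/τ_n.
Here τ₀ = 1/38.3 = 0.026110 and τ_data = 26/23.3 = 1.115880, so τ_n = 1.141990.
Rearranging for μ₀: μ₀ = (μ_n·τ_n − τ_data·x̄)/τ₀ = (17.9739·1.141990 − 1.115880·17.4) / 0.026110 = 1.109702/0.026110 ≈ 42.5.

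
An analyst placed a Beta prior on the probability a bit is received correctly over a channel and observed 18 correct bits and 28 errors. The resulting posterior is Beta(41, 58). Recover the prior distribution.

Under Beta–binomial conjugacy the posterior parameters are (a+s, b+f).
So a = 41 − 18 = 23 and b = 58 − 28 = 30.

Beta(23, 30)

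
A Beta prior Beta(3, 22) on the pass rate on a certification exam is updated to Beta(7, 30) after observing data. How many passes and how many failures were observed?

A Beta(a, b) prior with s successes and f failures in binomial data gives a Beta(a+s, b+f) posterior.
So s = 7 − 3 = 4 and f = 30 − 22 = 8.

4 passes and 8 failures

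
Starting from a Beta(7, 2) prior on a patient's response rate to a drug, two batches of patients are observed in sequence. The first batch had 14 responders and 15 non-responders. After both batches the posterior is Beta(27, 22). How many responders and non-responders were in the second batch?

6 responders and 5 non-responders

Sequential conjugate updates are equivalent to a single update on the pooled data, so total successes = posterior α − prior α and total failures = posterior β − prior β.
Total across both batches: 27−7=20 responders, 22−2=20 non-responders.
Subtract the first batch: 20−14=6 responders and 20−15=5 non-responders.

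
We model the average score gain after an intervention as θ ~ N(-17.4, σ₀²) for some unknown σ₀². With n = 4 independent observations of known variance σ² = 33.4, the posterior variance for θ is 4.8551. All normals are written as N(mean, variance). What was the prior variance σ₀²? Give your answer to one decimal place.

Posterior precision equals prior precision plus data precision: 1/σ_n² = 1/σ₀² + n/σ².
So 1/σ₀² = 1/4.8551 − 4/33.4 = 0.205969 − 0.119760 = 0.086209.
Hence σ₀² = 1/0.086209 ≈ 11.6.

σ₀² = 11.6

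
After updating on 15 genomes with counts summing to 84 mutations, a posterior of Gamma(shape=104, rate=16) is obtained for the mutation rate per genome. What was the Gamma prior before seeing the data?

A Gamma(α, β) prior (rate parametrization) on a Poisson rate with n observations summing to S gives posterior Gamma(α+S, β+n).
So α = 104 − 84 = 20 and β = 16 − 15 = 1.

Gamma(shape=20, rate=1)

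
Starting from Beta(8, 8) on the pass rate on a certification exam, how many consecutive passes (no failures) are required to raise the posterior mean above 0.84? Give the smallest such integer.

After k passes and 0 failures the posterior is Beta(8+k, 8), with mean (8+k)/(8+8+k).
Set (8+k)/(16+k) > 0.84 and solve: k > (0.84·16 − 8)/(1 − 0.84) = 34.000.
The smallest integer exceeding 34.000 is 35.

k = 35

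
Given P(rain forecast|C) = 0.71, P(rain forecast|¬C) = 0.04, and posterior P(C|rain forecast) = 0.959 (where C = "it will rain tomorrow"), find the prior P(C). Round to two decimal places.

P(C) = 0.57

Bayes' rule in odds form gives O(C|E) = O(C)·[P(E|C)/P(E|¬C)], hence O(C) = O(C|E)/LR.
Posterior odds = 0.959/(1−0.959) = 23.3902. LR = 0.71/0.04 = 17.7500.
Prior odds = 23.3902/17.7500 = 1.3178, so P(C) = 1.3178/(1+1.3178) ≈ 0.57.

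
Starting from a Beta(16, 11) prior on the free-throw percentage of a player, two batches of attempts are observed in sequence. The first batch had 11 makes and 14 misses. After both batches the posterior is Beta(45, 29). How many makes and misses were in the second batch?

Because Beta–binomial updating is additive in the counts, the combined data contributed (α_post−α_prior, β_post−β_prior) successes and failures.
Total across both batches: 45−16=29 makes, 29−11=18 misses.
Subtract the first batch: 29−11=18 makes and 18−14=4 misses.

18 makes and 4 misses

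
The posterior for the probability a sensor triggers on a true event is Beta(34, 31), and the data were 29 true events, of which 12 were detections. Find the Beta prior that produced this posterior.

Under Beta–binomial conjugacy the posterior parameters are (α+s, β+f).
Subtract the data counts: 34−12=22, 31−17=14.

Beta(22, 14)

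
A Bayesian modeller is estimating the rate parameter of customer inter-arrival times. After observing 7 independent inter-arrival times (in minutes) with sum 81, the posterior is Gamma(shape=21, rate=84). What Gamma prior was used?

Gamma–exponential conjugacy: posterior shape = α + n, posterior rate = β + Σtᵢ.
So α = 21 − 7 = 14 and β = 84 − 81 = 3.

Gamma(shape=14, rate=3)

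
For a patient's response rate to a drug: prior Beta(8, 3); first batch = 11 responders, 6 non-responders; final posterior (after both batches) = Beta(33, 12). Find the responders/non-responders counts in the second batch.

Because Beta–binomial updating is additive in the counts, the combined data contributed (α_post−α_prior, β_post−β_prior) successes and failures.
Total across both batches: 33−8=25 responders, 12−3=9 non-responders.
Subtract the first batch: 25−11=14 responders and 9−6=3 non-responders.

14 responders and 3 non-responders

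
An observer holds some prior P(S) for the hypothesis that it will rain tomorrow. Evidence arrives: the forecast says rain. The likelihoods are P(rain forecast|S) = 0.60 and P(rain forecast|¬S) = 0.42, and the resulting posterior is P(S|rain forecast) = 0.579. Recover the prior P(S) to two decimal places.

In odds form, posterior odds = prior odds × likelihood ratio, so prior odds = posterior odds ÷ LR.
Posterior odds = 0.579/(1−0.579) = 1.3753. LR = 0.60/0.42 = 1.4286.
Prior odds = 1.3753/1.4286 = 0.9627, so P(S) = 0.9627/(1+0.9627) ≈ 0.49.

P(S) = 0.49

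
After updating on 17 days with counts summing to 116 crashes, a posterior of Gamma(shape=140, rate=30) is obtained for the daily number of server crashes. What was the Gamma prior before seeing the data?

Gamma–Poisson conjugacy: posterior shape = α + Σxᵢ, posterior rate = β + n.
So α = 140 − 116 = 24 and β = 30 − 17 = 13.

Gamma(shape=24, rate=13)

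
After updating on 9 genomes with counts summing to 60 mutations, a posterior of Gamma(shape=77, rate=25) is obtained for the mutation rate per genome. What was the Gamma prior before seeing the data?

Gamma(shape=17, rate=16)

A Gamma(α, β) prior (rate parametrization) on a Poisson rate with n observations summing to S gives posterior Gamma(α+S, β+n).
So α = 77 − 60 = 17 and β = 25 − 9 = 16.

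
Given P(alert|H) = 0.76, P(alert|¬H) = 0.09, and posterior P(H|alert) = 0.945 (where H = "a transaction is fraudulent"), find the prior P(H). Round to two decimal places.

P(H) = 0.67

Bayes' rule in odds form gives O(H|E) = O(H)·[P(E|H)/P(E|¬H)], hence O(H) = O(H|E)/LR.
Posterior odds = 0.945/(1−0.945) = 17.1818. LR = 0.76/0.09 = 8.4444.
Prior odds = 17.1818/8.4444 = 2.0347, so P(H) = 2.0347/(1+2.0347) ≈ 0.67.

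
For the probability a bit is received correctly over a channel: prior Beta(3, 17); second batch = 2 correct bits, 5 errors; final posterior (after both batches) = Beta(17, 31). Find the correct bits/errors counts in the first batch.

Sequential conjugate updates are equivalent to a single update on the pooled data, so total successes = posterior α − prior α and total failures = posterior β − prior β.
Total across both batches: 17−3=14 correct bits, 31−17=14 errors.
Subtract the second batch: 14−2=12 correct bits and 14−5=9 errors.

12 correct bits and 9 errors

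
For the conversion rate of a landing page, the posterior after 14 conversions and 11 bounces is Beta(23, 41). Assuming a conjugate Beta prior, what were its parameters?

Beta(9, 30)

Beta is conjugate to the binomial likelihood: posterior = Beta(α+s, β+f).
Subtract the data counts: 23−14=9, 41−11=30.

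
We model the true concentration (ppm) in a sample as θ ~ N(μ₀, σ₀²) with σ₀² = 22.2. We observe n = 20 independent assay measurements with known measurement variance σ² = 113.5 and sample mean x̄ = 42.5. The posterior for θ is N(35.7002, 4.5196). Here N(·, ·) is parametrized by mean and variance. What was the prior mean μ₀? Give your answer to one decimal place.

μ₀ = 9.1

The posterior mean is a precision-weighted average: μ_n = (τ₀μ₀ + τ_data·x̄)/(τ₀+τ_data), with τ₀=1/σ₀² and τ_data=n/σ².
Here τ₀ = 1/22.2 = 0.045045 and τ_data = 20/113.5 = 0.176211, so τ_n = 0.221256.
Rearranging for μ₀: μ₀ = (μ_n·τ_n − τ_data·x̄)/τ₀ = (35.7002·0.221256 − 0.176211·42.5) / 0.045045 = 0.409916/0.045045 ≈ 9.1.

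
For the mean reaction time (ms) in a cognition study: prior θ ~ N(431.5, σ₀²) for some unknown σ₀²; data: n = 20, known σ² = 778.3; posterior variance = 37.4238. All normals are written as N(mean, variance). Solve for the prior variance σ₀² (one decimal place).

σ₀² = 976.6

Posterior precision equals prior precision plus data precision: 1/σ_n² = 1/σ₀² + n/σ².
So 1/σ₀² = 1/37.4238 − 20/778.3 = 0.026721 − 0.025697 = 0.001024.
Hence σ₀² = 1/0.001024 ≈ 976.6.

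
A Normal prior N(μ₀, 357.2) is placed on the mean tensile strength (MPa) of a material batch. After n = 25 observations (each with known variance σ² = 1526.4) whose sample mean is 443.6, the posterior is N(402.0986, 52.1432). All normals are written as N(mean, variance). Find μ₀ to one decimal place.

The posterior mean is a precision-weighted average: μ_n = (τ₀μ₀ + τ_data·x̄)/(τ₀+τ_data), with τ₀=1/σ₀² and τ_data=n/σ².
Here τ₀ = 1/357.2 = 0.002800 and τ_data = 25/1526.4 = 0.016378, so τ_n = 0.019178.
Rearranging for μ₀: μ₀ = (μ_n·τ_n − τ_data·x̄)/τ₀ = (402.0986·0.019178 − 0.016378·443.6) / 0.002800 = 0.446166/0.002800 ≈ 159.3.

μ₀ = 159.3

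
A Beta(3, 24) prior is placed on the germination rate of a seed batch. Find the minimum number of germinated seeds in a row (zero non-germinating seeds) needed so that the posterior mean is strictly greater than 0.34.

After k germinated seeds and 0 non-germinating seeds the posterior is Beta(3+k, 24), with mean (3+k)/(3+24+k).
Set (3+k)/(27+k) > 0.34 and solve: k > (0.34·27 − 3)/(1 − 0.34) = 9.364.
The smallest integer exceeding 9.364 is 10, and checking k=10: (13)/(37) = 0.3514 > 0.34.

k = 10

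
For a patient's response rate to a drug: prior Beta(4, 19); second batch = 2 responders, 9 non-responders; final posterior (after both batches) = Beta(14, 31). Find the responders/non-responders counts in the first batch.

Sequential conjugate updates are equivalent to a single update on the pooled data, so total successes = posterior α − prior α and total failures = posterior β − prior β.
Total across both batches: 14−4=10 responders, 31−19=12 non-responders.
Subtract the second batch: 10−2=8 responders and 12−9=3 non-responders.

8 responders and 3 non-responders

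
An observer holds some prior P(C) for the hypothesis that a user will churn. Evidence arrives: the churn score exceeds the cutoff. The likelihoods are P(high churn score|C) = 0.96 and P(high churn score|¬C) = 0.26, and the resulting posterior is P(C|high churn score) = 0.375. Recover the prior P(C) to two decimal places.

Bayes' rule in odds form gives O(C|E) = O(C)·[P(E|C)/P(E|¬C)], hence O(C) = O(C|E)/LR.
Posterior odds = 0.375/(1−0.375) = 0.6000. LR = 0.96/0.26 = 3.6923.
Prior odds = 0.6000/3.6923 = 0.1625, so P(C) = 0.1625/(1+0.1625) ≈ 0.14.

P(C) = 0.14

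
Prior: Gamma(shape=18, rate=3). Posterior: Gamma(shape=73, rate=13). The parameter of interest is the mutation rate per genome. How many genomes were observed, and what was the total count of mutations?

n = 10 genomes with total 55 mutations

A Gamma(α, β) prior (rate parametrization) on a Poisson rate with n observations summing to S gives posterior Gamma(α+S, β+n).
Matching: Σxᵢ = 73 − 18 = 55 and n = 13 − 3 = 10.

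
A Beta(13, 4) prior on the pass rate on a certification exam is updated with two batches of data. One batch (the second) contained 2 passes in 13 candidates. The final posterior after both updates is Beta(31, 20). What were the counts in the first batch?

16 passes and 5 failures

Because Beta–binomial updating is additive in the counts, the combined data contributed (α_post−α_prior, β_post−β_prior) successes and failures.
Total across both batches: 31−13=18 passes, 20−4=16 failures.
Subtract the second batch: 18−2=16 passes and 16−11=5 failures.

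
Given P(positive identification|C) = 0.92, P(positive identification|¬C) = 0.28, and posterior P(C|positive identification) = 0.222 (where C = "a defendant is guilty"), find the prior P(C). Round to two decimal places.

In odds form, posterior odds = prior odds × likelihood ratio, so prior odds = posterior odds ÷ LR.
Posterior odds = 0.222/(1−0.222) = 0.2853. LR = 0.92/0.28 = 3.2857.
Prior odds = 0.2853/3.2857 = 0.0868, so P(C) = 0.0868/(1+0.0868) ≈ 0.08.

P(C) = 0.08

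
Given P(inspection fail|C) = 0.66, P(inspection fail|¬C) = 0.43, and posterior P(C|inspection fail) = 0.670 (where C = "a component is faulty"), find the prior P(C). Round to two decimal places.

Bayes' rule in odds form gives O(C|E) = O(C)·[P(E|C)/P(E|¬C)], hence O(C) = O(C|E)/LR.
Posterior odds = 0.670/(1−0.670) = 2.0303. LR = 0.66/0.43 = 1.5349.
Prior odds = 2.0303/1.5349 = 1.3228, so P(C) = 1.3228/(1+1.3228) ≈ 0.57.

P(C) = 0.57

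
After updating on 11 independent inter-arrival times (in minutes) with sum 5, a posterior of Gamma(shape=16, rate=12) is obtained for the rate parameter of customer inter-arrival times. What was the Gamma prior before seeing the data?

For an exponential likelihood with a Gamma(α, β) prior on the rate, n observations with total T give posterior Gamma(α+n, β+T).
So α = 16 − 11 = 5 and β = 12 − 5 = 7.

Gamma(shape=5, rate=7)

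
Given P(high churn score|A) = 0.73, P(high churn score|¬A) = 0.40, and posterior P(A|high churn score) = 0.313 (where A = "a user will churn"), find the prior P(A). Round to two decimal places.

Bayes' rule in odds form gives O(A|E) = O(A)·[P(E|A)/P(E|¬A)], hence O(A) = O(A|E)/LR.
Posterior odds = 0.313/(1−0.313) = 0.4556. LR = 0.73/0.40 = 1.8250.
Prior odds = 0.4556/1.8250 = 0.2496, so P(A) = 0.2496/(1+0.2496) ≈ 0.20.

P(A) = 0.20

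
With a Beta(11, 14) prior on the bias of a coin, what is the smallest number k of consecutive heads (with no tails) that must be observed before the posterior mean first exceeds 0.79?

k = 42

After k heads and 0 tails the posterior is Beta(11+k, 14), with mean (11+k)/(11+14+k).
Set (11+k)/(25+k) > 0.79 and solve: k > (0.79·25 − 11)/(1 − 0.79) = 41.667.
The smallest integer exceeding 41.667 is 42.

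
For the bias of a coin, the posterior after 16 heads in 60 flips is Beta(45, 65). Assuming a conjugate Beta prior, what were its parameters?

Beta(29, 21)

Under Beta–binomial conjugacy the posterior parameters are (α+s, β+f).
So α = 45 − 16 = 29 and β = 65 − 44 = 21.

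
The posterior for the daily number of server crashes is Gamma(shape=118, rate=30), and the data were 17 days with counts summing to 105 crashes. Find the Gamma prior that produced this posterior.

Gamma–Poisson conjugacy: posterior shape = α + Σxᵢ, posterior rate = β + n.
So α = 118 − 105 = 13 and β = 30 − 17 = 13.

Gamma(shape=13, rate=13)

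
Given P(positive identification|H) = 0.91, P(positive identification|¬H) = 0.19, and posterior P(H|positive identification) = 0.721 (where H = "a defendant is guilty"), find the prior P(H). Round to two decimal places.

P(H) = 0.35

Bayes' rule in odds form gives O(H|E) = O(H)·[P(E|H)/P(E|¬H)], hence O(H) = O(H|E)/LR.
Posterior odds = 0.721/(1−0.721) = 2.5842. LR = 0.91/0.19 = 4.7895.
Prior odds = 2.5842/4.7895 = 0.5396, so P(H) = 0.5396/(1+0.5396) ≈ 0.35.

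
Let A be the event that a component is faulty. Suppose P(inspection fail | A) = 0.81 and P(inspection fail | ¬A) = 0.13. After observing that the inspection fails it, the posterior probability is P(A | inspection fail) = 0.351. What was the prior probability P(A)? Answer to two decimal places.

In odds form, posterior odds = prior odds × likelihood ratio, so prior odds = posterior odds ÷ LR.
Posterior odds = 0.351/(1−0.351) = 0.5408. LR = 0.81/0.13 = 6.2308.
Prior odds = 0.5408/6.2308 = 0.0868, so P(A) = 0.0868/(1+0.0868) ≈ 0.08.

P(A) = 0.08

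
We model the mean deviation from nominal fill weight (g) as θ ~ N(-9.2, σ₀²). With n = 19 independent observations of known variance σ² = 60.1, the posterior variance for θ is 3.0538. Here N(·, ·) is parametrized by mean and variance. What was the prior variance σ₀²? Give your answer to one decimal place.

σ₀² = 88.3

For the Normal–Normal model with known σ², precisions add: τ_n = τ₀ + n/σ².
So 1/σ₀² = 1/3.0538 − 19/60.1 = 0.327461 − 0.316140 = 0.011321.
Hence σ₀² = 1/0.011321 ≈ 88.3.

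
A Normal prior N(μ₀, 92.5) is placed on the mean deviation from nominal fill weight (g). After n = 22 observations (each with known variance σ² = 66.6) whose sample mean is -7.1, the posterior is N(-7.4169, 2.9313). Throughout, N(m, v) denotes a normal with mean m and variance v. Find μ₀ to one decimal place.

The posterior mean is a precision-weighted average: μ_n = (τ₀μ₀ + τ_data·x̄)/(τ₀+τ_data), with τ₀=1/σ₀² and τ_data=n/σ².
Here τ₀ = 1/92.5 = 0.010811 and τ_data = 22/66.6 = 0.330330, so τ_n = 0.341141.
Rearranging for μ₀: μ₀ = (μ_n·τ_n − τ_data·x̄)/τ₀ = (-7.4169·0.341141 − 0.330330·-7.1) / 0.010811 = -0.184866/0.010811 ≈ -17.1.

μ₀ = -17.1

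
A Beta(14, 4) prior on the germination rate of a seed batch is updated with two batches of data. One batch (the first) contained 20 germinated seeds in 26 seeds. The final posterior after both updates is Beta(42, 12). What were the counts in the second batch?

Sequential conjugate updates are equivalent to a single update on the pooled data, so total successes = posterior α − prior α and total failures = posterior β − prior β.
Total across both batches: 42−14=28 germinated seeds, 12−4=8 non-germinating seeds.
Subtract the first batch: 28−20=8 germinated seeds and 8−6=2 non-germinating seeds.

8 germinated seeds and 2 non-germinating seeds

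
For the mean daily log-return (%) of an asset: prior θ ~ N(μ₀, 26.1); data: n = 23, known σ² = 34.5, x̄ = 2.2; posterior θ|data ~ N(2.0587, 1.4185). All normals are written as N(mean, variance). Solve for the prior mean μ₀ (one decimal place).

μ₀ = -0.4

The posterior mean is a precision-weighted average: μ_n = (τ₀μ₀ + τ_data·x̄)/(τ₀+τ_data), with τ₀=1/σ₀² and τ_data=n/σ².
Here τ₀ = 1/26.1 = 0.038314 and τ_data = 23/34.5 = 0.666667, so τ_n = 0.704981.
Rearranging for μ₀: μ₀ = (μ_n·τ_n − τ_data·x̄)/τ₀ = (2.0587·0.704981 − 0.666667·2.2) / 0.038314 = -0.015323/0.038314 ≈ -0.4.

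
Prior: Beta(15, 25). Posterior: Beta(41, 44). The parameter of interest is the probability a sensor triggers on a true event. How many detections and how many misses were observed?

Under Beta–binomial conjugacy the posterior parameters are (a+s, b+f).
So s = 41 − 15 = 26 and f = 44 − 25 = 19.

26 detections and 19 misses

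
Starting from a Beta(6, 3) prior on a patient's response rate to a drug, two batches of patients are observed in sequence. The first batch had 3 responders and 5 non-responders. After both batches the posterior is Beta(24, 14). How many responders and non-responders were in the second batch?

Because Beta–binomial updating is additive in the counts, the combined data contributed (α_post−α_prior, β_post−β_prior) successes and failures.
Total across both batches: 24−6=18 responders, 14−3=11 non-responders.
Subtract the first batch: 18−3=15 responders and 11−5=6 non-responders.

15 responders and 6 non-responders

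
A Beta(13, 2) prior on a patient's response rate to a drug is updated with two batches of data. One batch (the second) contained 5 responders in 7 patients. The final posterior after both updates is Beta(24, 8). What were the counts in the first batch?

6 responders and 4 non-responders

Sequential conjugate updates are equivalent to a single update on the pooled data, so total successes = posterior α − prior α and total failures = posterior β − prior β.
Total across both batches: 24−13=11 responders, 8−2=6 non-responders.
Subtract the second batch: 11−5=6 responders and 6−2=4 non-responders.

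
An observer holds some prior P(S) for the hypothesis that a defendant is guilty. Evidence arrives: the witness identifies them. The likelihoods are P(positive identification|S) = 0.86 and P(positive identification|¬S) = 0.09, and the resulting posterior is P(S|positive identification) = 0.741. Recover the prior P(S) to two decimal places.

P(S) = 0.23

Bayes' rule in odds form gives O(S|E) = O(S)·[P(E|S)/P(E|¬S)], hence O(S) = O(S|E)/LR.
Posterior odds = 0.741/(1−0.741) = 2.8610. LR = 0.86/0.09 = 9.5556.
Prior odds = 2.8610/9.5556 = 0.2994, so P(S) = 0.2994/(1+0.2994) ≈ 0.23.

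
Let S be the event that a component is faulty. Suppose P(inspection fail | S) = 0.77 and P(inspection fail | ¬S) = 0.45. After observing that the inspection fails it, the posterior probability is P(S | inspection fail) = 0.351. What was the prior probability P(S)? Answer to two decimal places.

P(S) = 0.24

Bayes' rule in odds form gives O(S|E) = O(S)·[P(E|S)/P(E|¬S)], hence O(S) = O(S|E)/LR.
Posterior odds = 0.351/(1−0.351) = 0.5408. LR = 0.77/0.45 = 1.7111.
Prior odds = 0.5408/1.7111 = 0.3161, so P(S) = 0.3161/(1+0.3161) ≈ 0.24.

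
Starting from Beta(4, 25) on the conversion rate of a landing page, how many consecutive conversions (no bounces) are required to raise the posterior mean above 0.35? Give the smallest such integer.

k = 10

After k conversions and 0 bounces the posterior is Beta(4+k, 25), with mean (4+k)/(4+25+k).
Set (4+k)/(29+k) > 0.35 and solve: k > (0.35·29 − 4)/(1 − 0.35) = 9.462.
The smallest integer exceeding 9.462 is 10, and checking k=10: (14)/(39) = 0.3590 > 0.35.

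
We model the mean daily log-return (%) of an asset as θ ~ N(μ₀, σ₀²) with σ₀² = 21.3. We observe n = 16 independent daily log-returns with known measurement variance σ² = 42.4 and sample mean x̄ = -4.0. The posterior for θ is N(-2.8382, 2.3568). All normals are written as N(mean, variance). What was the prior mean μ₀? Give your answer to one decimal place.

The posterior mean is a precision-weighted average: μ_n = (τ₀μ₀ + τ_data·x̄)/(τ₀+τ_data), with τ₀=1/σ₀² and τ_data=n/σ².
Here τ₀ = 1/21.3 = 0.046948 and τ_data = 16/42.4 = 0.377358, so τ_n = 0.424306.
Rearranging for μ₀: μ₀ = (μ_n·τ_n − τ_data·x̄)/τ₀ = (-2.8382·0.424306 − 0.377358·-4.0) / 0.046948 = 0.305167/0.046948 ≈ 6.5.

μ₀ = 6.5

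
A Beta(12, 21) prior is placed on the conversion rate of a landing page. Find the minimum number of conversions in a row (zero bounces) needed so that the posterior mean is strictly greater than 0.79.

k = 68

After k conversions and 0 bounces the posterior is Beta(12+k, 21), with mean (12+k)/(12+21+k).
Set (12+k)/(33+k) > 0.79 and solve: k > (0.79·33 − 12)/(1 − 0.79) = 67.000.
The smallest integer exceeding 67.000 is 68.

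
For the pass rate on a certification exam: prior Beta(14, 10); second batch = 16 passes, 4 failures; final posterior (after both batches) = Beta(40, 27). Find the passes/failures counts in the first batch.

10 passes and 13 failures

Sequential conjugate updates are equivalent to a single update on the pooled data, so total successes = posterior α − prior α and total failures = posterior β − prior β.
Total across both batches: 40−14=26 passes, 27−10=17 failures.
Subtract the second batch: 26−16=10 passes and 17−4=13 failures.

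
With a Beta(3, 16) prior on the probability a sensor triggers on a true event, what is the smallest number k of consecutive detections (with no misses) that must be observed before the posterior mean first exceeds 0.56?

k = 18

After k detections and 0 misses the posterior is Beta(3+k, 16), with mean (3+k)/(3+16+k).
Set (3+k)/(19+k) > 0.56 and solve: k > (0.56·19 − 3)/(1 − 0.56) = 17.364.
The smallest integer exceeding 17.364 is 18.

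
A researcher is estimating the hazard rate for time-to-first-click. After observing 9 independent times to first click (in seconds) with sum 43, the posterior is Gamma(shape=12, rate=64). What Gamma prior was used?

For an exponential likelihood with a Gamma(α, β) prior on the rate, n observations with total T give posterior Gamma(α+n, β+T).
So α = 12 − 9 = 3 and β = 64 − 43 = 21.

Gamma(shape=3, rate=21)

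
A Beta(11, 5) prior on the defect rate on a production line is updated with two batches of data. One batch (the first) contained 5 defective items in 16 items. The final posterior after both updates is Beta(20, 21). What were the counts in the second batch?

Because Beta–binomial updating is additive in the counts, the combined data contributed (α_post−α_prior, β_post−β_prior) successes and failures.
Total across both batches: 20−11=9 defective items, 21−5=16 good items.
Subtract the first batch: 9−5=4 defective items and 16−11=5 good items.

4 defective items and 5 good items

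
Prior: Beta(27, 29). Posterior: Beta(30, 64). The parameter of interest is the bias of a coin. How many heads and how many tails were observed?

3 heads and 35 tails

Under Beta–binomial conjugacy the posterior parameters are (a+s, b+f).
So s = 30 − 27 = 3 and f = 64 − 29 = 35.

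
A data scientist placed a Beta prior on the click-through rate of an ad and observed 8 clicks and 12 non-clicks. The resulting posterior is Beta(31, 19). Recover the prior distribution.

Beta(23, 7)

Beta is conjugate to the binomial likelihood: posterior = Beta(α+s, β+f).
So α = 31 − 8 = 23 and β = 19 − 12 = 7.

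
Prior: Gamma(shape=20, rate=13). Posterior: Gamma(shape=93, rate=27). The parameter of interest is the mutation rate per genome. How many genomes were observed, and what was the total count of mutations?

n = 14 genomes with total 73 mutations

A Gamma(α, β) prior (rate parametrization) on a Poisson rate with n observations summing to S gives posterior Gamma(α+S, β+n).
Matching: Σxᵢ = 93 − 20 = 73 and n = 27 − 13 = 14.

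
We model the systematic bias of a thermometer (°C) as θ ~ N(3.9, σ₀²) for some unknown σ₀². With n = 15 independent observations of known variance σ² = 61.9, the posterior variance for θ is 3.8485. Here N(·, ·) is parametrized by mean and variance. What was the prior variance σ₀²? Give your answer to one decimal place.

σ₀² = 57.1

Posterior precision equals prior precision plus data precision: 1/σ_n² = 1/σ₀² + n/σ².
So 1/σ₀² = 1/3.8485 − 15/61.9 = 0.259841 − 0.242326 = 0.017515.
Hence σ₀² = 1/0.017515 ≈ 57.1.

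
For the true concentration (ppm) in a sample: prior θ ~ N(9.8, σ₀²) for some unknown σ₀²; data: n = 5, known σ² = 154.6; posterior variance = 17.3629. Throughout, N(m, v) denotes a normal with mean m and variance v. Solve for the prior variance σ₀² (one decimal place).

Posterior precision equals prior precision plus data precision: 1/σ_n² = 1/σ₀² + n/σ².
So 1/σ₀² = 1/17.3629 − 5/154.6 = 0.057594 − 0.032342 = 0.025252.
Hence σ₀² = 1/0.025252 ≈ 39.6.

σ₀² = 39.6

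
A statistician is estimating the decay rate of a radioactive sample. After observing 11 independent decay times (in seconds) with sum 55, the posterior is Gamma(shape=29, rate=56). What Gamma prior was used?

Gamma(shape=18, rate=1)

For an exponential likelihood with a Gamma(α, β) prior on the rate, n observations with total T give posterior Gamma(α+n, β+T).
So α = 29 − 11 = 18 and β = 56 − 55 = 1.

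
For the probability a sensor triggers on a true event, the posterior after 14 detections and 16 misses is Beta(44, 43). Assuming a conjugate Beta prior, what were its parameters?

A Beta(a, b) prior with s successes and f failures in binomial data gives a Beta(a+s, b+f) posterior.
So a = 44 − 14 = 30 and b = 43 − 16 = 27.

Beta(30, 27)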